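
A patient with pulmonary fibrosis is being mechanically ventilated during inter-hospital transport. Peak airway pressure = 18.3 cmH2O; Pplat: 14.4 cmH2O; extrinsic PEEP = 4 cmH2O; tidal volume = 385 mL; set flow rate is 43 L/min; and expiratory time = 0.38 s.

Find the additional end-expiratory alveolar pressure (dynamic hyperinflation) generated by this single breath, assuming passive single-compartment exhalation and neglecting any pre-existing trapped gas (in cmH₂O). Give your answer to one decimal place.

1.6

Flow: 43 L/min ÷ 60 = 0.7167 L/s.
R = (PIP − Pplat)/V̇ = (18.3 − 14.4) / 0.7167 = 3.9/0.7167 = 5.442 cmH2O·s/L.
C = Vt/(Pplat − PEEP) = 385.0 / (14.4 − 4) = 385.0/10.4 = 37.019 mL/cmH2O.
τ = R × C = 5.442 × 0.03702 L/cmH2O = 0.2015 s.
Fraction remaining = e^(−Te/τ) = e^(−0.38/0.2015) = 0.1517; trapped volume = 385.0 × 0.1517 = 58.405 mL.
Additional alveolar pressure from trapping ≈ V_trapped / C = 58.405 / 37.019 = 1.578 cmH2O.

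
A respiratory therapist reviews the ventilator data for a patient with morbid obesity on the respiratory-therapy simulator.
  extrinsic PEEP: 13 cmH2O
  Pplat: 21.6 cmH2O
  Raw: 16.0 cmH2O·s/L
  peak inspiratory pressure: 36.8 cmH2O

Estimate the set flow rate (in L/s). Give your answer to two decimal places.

0.95

flow = (PIP − Pplat) / Raw = 15.2 / 16.0 = 0.95 L/s.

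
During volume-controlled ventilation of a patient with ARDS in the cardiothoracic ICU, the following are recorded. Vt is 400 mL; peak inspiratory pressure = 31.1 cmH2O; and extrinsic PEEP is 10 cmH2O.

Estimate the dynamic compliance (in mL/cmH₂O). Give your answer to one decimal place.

Dynamic compliance = Vt / (PIP − PEEP) = 400 / (31.1 − 10) = 400 / 21.1 = 18.957 mL/cmH2O.

19.0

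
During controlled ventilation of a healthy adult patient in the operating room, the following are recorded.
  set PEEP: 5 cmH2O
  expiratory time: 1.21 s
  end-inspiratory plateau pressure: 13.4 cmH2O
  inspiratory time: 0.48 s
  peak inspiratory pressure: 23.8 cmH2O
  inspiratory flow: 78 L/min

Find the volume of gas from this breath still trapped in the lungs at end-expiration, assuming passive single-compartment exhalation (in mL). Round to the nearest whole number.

81

Flow: 78 L/min ÷ 60 = 1.3 L/s.
Vt = flow × Ti = 1.3 L/s × 0.48 s × 1000 mL/L = 624.0 mL.
R = (PIP − Pplat)/V̇ = (23.8 − 13.4) / 1.3 = 10.4/1.3 = 8.0 cmH2O·s/L.
C = Vt/(Pplat − PEEP) = 624.0 / (13.4 − 5) = 624.0/8.4 = 74.286 mL/cmH2O.
τ = R × C = 8.0 × 0.07429 L/cmH2O = 0.5943 s.
Fraction remaining = e^(−Te/τ) = e^(−1.21/0.5943) = 0.1305.
Trapped volume = 624.0 × 0.1305 = 81.432 mL.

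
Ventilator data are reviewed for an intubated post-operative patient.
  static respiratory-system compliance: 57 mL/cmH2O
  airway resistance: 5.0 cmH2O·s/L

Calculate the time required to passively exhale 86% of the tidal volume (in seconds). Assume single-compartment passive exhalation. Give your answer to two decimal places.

0.56

τ = R × C = 5.0 × 57 mL/cmH2O = 5.0 × 0.057 L/cmH2O = 0.285 s.
Exhaled fraction f = 1 − e^(−t/τ) → t = −τ·ln(1 − f) = −0.285·ln(0.14) = 0.5603 s.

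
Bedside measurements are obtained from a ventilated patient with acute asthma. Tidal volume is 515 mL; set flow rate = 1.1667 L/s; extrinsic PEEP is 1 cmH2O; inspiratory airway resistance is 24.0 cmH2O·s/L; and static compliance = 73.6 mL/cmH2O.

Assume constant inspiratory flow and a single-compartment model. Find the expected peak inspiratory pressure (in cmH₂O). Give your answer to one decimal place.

Equation of motion (constant flow): PIP = Vt/C + R·V̇ + PEEP.
PIP = 515/73.6 + 24.0×1.1667 + 1 = 6.997 + 28.001 + 1 = 35.998 cmH2O.

36.0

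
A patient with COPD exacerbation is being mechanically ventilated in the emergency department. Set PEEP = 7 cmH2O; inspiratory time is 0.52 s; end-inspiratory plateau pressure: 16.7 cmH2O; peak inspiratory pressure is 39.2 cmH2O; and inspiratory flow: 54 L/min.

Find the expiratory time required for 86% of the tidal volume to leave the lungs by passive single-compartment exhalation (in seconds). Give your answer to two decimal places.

2.37

Flow: 54 L/min ÷ 60 = 0.9 L/s.
Vt = flow × Ti = 0.9 L/s × 0.52 s × 1000 mL/L = 468.0 mL.
R = (PIP − Pplat)/V̇ = (39.2 − 16.7) / 0.9 = 22.5/0.9 = 25.0 cmH2O·s/L.
C = Vt/(Pplat − PEEP) = 468.0 / (16.7 − 7) = 468.0/9.7 = 48.247 mL/cmH2O.
τ = R × C = 25.0 × 0.04825 L/cmH2O = 1.206 s.
t = −τ·ln(1 − 0.86) = −1.206·ln(0.14) = 2.371 s.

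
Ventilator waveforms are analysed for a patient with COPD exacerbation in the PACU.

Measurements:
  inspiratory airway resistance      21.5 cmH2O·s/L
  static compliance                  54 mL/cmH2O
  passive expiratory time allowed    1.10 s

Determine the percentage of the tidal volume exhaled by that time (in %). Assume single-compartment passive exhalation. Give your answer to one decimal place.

61.2

τ = R × C = 21.5 × 54 mL/cmH2O = 21.5 × 0.054 L/cmH2O = 1.161 s.
Passive exhalation: V(t)/V₀ = e^(−t/τ) = e^(−1.10/1.161) = 0.3877.
Fraction exhaled = 1 − 0.3877 = 0.6123 → 61.23%.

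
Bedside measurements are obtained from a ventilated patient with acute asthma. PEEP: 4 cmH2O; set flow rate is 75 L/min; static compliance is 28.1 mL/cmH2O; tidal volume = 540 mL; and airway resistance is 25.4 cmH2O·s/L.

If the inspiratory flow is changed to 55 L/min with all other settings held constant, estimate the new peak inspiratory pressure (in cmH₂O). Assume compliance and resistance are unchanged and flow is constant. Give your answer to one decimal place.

Flow: 75 L/min ÷ 60 = 1.25 L/s.
New flow: 55 L/min ÷ 60 = 0.9167 L/s.
PIP = Vt/C + R·V̇ + PEEP (constant-flow equation of motion).
Only the resistive term changes: ΔPIP = R × ΔV̇ = 25.4 × (0.9167 − 1.25) = 25.4 × -0.3333 = -8.466 cmH2O.
Original PIP = 540/28.1 + 25.4×1.25 + 4 = 54.967 cmH2O; new PIP = 54.967 + (-8.466) = 46.501 cmH2O.

46.5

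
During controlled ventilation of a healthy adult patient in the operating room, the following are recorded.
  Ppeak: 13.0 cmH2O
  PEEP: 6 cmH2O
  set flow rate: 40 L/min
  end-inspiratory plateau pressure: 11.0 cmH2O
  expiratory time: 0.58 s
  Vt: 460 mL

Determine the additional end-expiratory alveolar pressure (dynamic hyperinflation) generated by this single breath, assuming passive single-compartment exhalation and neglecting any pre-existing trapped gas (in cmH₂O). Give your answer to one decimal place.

0.6

Flow: 40 L/min ÷ 60 = 0.6667 L/s.
R = (PIP − Pplat)/V̇ = (13.0 − 11.0) / 0.6667 = 2.0/0.6667 = 3.0 cmH2O·s/L.
C = Vt/(Pplat − PEEP) = 460.0 / (11.0 − 6) = 460.0/5.0 = 92.0 mL/cmH2O.
τ = R × C = 3.0 × 0.092 L/cmH2O = 0.276 s.
Fraction remaining = e^(−Te/τ) = e^(−0.58/0.276) = 0.1223; trapped volume = 460.0 × 0.1223 = 56.258 mL.
Additional alveolar pressure from trapping ≈ V_trapped / C = 56.258 / 92.0 = 0.6115 cmH2O.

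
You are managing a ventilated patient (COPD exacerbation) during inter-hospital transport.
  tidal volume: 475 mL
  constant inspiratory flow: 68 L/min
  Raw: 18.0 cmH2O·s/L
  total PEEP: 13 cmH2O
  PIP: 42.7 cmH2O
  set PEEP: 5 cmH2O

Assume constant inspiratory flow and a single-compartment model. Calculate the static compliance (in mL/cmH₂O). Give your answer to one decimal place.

51.1

Flow: 68 L/min ÷ 60 = 1.1333 L/s.
Total PEEP = 13 cmH2O (set 5 + intrinsic 8); this is the baseline alveolar pressure.
Equation of motion (constant flow): PIP = Vt/C + R·V̇ + PEEP.
Vt/C = PIP − R·V̇ − PEEP = 42.7 − 18.0×1.1333 − 13 = 42.7 − 20.399 − 13 = 9.301 cmH2O.
C = Vt / 9.301 = 475 / 9.301 = 51.07 mL/cmH2O.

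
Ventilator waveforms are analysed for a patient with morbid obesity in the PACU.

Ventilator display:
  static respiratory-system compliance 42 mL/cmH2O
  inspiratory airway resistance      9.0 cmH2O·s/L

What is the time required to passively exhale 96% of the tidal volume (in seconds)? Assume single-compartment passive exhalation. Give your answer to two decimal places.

1.22

τ = R × C = 9.0 × 42 mL/cmH2O = 9.0 × 0.042 L/cmH2O = 0.378 s.
Exhaled fraction f = 1 − e^(−t/τ) → t = −τ·ln(1 − f) = −0.378·ln(0.04) = 1.217 s.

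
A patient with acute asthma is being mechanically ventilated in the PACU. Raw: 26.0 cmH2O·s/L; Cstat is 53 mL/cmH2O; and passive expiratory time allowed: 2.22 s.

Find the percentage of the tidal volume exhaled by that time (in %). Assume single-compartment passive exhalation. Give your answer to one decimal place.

80.0

τ = R × C = 26.0 × 53 mL/cmH2O = 26.0 × 0.053 L/cmH2O = 1.378 s.
Passive exhalation: V(t)/V₀ = e^(−t/τ) = e^(−2.22/1.378) = 0.1997.
Fraction exhaled = 1 − 0.1997 = 0.8003 → 80.03%.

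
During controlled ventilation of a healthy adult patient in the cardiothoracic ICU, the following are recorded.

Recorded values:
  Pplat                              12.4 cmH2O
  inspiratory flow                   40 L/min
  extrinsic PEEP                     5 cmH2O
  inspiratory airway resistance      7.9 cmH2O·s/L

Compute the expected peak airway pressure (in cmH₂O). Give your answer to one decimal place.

17.7

Flow: 40 L/min ÷ 60 = 0.6667 L/s.
PIP = Pplat + Raw × flow = 12.4 + 7.9 × 0.6667 = 12.4 + 5.267 = 17.667 cmH2O.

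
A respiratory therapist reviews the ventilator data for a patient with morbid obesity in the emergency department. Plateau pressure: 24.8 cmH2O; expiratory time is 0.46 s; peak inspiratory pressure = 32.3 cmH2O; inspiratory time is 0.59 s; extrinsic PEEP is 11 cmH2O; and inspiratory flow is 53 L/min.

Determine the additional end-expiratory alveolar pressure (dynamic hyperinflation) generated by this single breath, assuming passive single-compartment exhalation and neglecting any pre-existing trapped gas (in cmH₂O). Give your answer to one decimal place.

Flow: 53 L/min ÷ 60 = 0.8833 L/s.
Vt = flow × Ti = 0.8833 L/s × 0.59 s × 1000 mL/L = 521.15 mL.
R = (PIP − Pplat)/V̇ = (32.3 − 24.8) / 0.8833 = 7.5/0.8833 = 8.491 cmH2O·s/L.
C = Vt/(Pplat − PEEP) = 521.15 / (24.8 − 11) = 521.15/13.8 = 37.764 mL/cmH2O.
τ = R × C = 8.491 × 0.03776 L/cmH2O = 0.3206 s.
Fraction remaining = e^(−Te/τ) = e^(−0.46/0.3206) = 0.2382; trapped volume = 521.15 × 0.2382 = 124.14 mL.
Additional alveolar pressure from trapping ≈ V_trapped / C = 124.14 / 37.764 = 3.287 cmH2O.

3.3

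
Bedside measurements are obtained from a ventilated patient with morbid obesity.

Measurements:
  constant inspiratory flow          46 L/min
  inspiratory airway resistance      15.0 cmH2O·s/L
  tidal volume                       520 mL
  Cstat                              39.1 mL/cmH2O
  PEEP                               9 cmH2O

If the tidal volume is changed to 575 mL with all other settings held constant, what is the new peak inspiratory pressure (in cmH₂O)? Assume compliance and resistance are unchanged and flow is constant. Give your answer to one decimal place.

Flow: 46 L/min ÷ 60 = 0.7667 L/s.
PIP = Vt/C + R·V̇ + PEEP (constant-flow equation of motion).
Only the elastic term changes: ΔPIP = ΔVt / C = (575 − 520) / 39.1 = 1.407 cmH2O.
Original PIP = 520/39.1 + 15.0×0.7667 + 9 = 33.8 cmH2O; new PIP = 33.8 + (1.407) = 35.207 cmH2O.

35.2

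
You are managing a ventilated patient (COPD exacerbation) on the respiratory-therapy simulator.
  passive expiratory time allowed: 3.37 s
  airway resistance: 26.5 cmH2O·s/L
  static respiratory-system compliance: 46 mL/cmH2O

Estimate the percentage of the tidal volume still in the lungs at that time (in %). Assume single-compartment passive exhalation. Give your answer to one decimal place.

τ = R × C = 26.5 × 46 mL/cmH2O = 26.5 × 0.046 L/cmH2O = 1.219 s.
Passive exhalation: V(t)/V₀ = e^(−t/τ) = e^(−3.37/1.219) = 0.063.
Fraction remaining = 0.063 → 6.3%.

6.3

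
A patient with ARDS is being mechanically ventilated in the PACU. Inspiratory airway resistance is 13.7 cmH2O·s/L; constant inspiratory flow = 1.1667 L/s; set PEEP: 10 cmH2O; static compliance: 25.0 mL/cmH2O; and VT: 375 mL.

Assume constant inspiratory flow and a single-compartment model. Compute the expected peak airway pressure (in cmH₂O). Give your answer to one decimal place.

41.0

Equation of motion (constant flow): PIP = Vt/C + R·V̇ + PEEP.
PIP = 375/25.0 + 13.7×1.1667 + 10 = 15.0 + 15.984 + 10 = 40.984 cmH2O.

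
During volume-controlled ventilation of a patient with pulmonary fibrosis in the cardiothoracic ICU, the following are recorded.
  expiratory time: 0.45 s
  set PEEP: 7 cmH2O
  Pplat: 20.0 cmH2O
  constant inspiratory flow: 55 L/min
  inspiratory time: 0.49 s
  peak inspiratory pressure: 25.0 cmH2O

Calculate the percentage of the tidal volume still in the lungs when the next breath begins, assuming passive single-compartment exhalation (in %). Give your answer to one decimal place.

9.2

Flow: 55 L/min ÷ 60 = 0.9167 L/s.
Vt = flow × Ti = 0.9167 L/s × 0.49 s × 1000 mL/L = 449.18 mL.
R = (PIP − Pplat)/V̇ = (25.0 − 20.0) / 0.9167 = 5.0/0.9167 = 5.454 cmH2O·s/L.
C = Vt/(Pplat − PEEP) = 449.18 / (20.0 − 7) = 449.18/13.0 = 34.552 mL/cmH2O.
τ = R × C = 5.454 × 0.03455 L/cmH2O = 0.1884 s.
Fraction remaining at end-expiration = e^(−Te/τ) = e^(−0.45/0.1884) = 0.09176 → 9.176%.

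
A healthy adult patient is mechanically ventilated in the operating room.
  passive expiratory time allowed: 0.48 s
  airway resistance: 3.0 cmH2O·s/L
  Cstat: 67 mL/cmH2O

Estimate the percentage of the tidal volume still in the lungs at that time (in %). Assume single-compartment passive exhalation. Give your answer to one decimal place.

9.2

τ = R × C = 3.0 × 67 mL/cmH2O = 3.0 × 0.067 L/cmH2O = 0.201 s.
Passive exhalation: V(t)/V₀ = e^(−t/τ) = e^(−0.48/0.201) = 0.09181.
Fraction remaining = 0.09181 → 9.181%.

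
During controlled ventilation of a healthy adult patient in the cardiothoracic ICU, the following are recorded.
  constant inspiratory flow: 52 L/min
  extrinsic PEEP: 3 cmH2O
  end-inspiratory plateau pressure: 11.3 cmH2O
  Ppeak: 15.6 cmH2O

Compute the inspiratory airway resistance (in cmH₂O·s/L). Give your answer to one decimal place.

Flow: 52 L/min ÷ 60 = 0.8667 L/s.
Raw = (PIP − Pplat) / flow = (15.6 − 11.3) / 0.8667 = 4.3 / 0.8667 = 4.961 cmH2O·s/L.

5.0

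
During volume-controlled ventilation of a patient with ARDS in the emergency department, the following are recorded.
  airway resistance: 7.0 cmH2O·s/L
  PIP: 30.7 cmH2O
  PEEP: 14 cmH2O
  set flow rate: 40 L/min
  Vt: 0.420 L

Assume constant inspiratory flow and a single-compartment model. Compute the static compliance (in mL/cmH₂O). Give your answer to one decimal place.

Flow: 40 L/min ÷ 60 = 0.6667 L/s.
Equation of motion (constant flow): PIP = Vt/C + R·V̇ + PEEP.
Vt/C = PIP − R·V̇ − PEEP = 30.7 − 7.0×0.6667 − 14 = 30.7 − 4.667 − 14 = 12.033 cmH2O.
C = Vt / 12.033 = 420 / 12.033 = 34.904 mL/cmH2O.

34.9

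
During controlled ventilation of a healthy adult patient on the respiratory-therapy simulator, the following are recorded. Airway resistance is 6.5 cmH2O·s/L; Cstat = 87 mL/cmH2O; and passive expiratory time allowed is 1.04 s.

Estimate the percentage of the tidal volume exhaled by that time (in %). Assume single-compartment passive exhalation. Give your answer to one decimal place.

τ = R × C = 6.5 × 87 mL/cmH2O = 6.5 × 0.087 L/cmH2O = 0.5655 s.
Passive exhalation: V(t)/V₀ = e^(−t/τ) = e^(−1.04/0.5655) = 0.159.
Fraction exhaled = 1 − 0.159 = 0.841 → 84.1%.

84.1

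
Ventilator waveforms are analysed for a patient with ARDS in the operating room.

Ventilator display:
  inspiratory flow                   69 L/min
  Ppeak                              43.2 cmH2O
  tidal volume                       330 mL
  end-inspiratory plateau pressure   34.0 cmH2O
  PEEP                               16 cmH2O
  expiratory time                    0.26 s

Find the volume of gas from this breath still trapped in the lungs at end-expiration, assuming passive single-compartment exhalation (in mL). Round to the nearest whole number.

Flow: 69 L/min ÷ 60 = 1.15 L/s.
R = (PIP − Pplat)/V̇ = (43.2 − 34.0) / 1.15 = 9.2/1.15 = 8.0 cmH2O·s/L.
C = Vt/(Pplat − PEEP) = 330.0 / (34.0 − 16) = 330.0/18.0 = 18.333 mL/cmH2O.
τ = R × C = 8.0 × 0.01833 L/cmH2O = 0.1466 s.
Fraction remaining = e^(−Te/τ) = e^(−0.26/0.1466) = 0.1697.
Trapped volume = 330.0 × 0.1697 = 56.001 mL.

56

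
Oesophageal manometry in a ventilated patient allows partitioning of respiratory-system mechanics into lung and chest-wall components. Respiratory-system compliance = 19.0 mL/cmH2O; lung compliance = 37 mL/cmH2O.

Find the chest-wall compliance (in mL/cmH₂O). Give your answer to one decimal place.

1/Ccw = 1/Crs − 1/CL.
1/Ccw = 1/19.0 − 1/37 = 0.0256.
Ccw = 39.063 mL/cmH2O.

39.1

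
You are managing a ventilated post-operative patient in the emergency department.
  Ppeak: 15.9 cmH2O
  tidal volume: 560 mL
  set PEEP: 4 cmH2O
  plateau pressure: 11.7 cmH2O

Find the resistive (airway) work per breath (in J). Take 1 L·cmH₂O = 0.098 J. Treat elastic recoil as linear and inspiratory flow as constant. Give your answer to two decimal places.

0.23

With constant inspiratory flow the resistive pressure is constant at PIP − Pplat = 15.9 − 11.7 = 4.2 cmH2O, so resistive work = 4.2 × 0.560 = 2.352 L·cmH2O.
× 0.098 J/(L·cmH2O) → 0.2305 J.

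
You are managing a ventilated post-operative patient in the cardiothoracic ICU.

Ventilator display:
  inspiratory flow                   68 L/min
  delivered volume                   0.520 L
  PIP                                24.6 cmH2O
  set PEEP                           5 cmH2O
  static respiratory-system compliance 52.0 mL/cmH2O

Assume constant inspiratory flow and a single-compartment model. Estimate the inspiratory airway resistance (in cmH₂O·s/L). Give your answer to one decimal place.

Flow: 68 L/min ÷ 60 = 1.1333 L/s.
Equation of motion (constant flow): PIP = Vt/C + R·V̇ + PEEP.
R·V̇ = PIP − Vt/C − PEEP = 24.6 − 520/52.0 − 5 = 24.6 − 10.0 − 5 = 9.6 cmH2O.
R = 9.6 / 1.1333 = 8.471 cmH2O·s/L.

8.5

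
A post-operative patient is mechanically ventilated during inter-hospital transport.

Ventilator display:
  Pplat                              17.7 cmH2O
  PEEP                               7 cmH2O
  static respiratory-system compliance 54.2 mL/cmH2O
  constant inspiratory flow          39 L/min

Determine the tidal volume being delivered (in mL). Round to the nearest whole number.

Vt = Cstat × (Pplat − PEEP) = 54.2 × (17.7 − 7) = 54.2 × 10.7 = 579.94 mL.

580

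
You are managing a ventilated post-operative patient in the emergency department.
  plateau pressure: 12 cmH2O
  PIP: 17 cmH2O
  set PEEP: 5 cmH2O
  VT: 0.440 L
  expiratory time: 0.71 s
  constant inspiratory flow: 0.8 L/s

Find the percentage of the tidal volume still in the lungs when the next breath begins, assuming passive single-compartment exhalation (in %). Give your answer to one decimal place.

16.4

R = (PIP − Pplat)/V̇ = (17 − 12) / 0.8 = 5.0/0.8 = 6.25 cmH2O·s/L.
C = Vt/(Pplat − PEEP) = 440.0 / (12 − 5) = 440.0/7.0 = 62.857 mL/cmH2O.
τ = R × C = 6.25 × 0.06286 L/cmH2O = 0.3929 s.
Fraction remaining at end-expiration = e^(−Te/τ) = e^(−0.71/0.3929) = 0.1641 → 16.41%.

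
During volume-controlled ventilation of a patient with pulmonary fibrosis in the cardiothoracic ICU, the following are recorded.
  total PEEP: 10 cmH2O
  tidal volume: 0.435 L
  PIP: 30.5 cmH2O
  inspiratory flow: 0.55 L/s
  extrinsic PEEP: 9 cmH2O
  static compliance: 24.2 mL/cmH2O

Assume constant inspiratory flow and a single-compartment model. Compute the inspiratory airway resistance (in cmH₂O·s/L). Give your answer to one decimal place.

4.6

Total PEEP = 10 cmH2O (set 9 + intrinsic 1); this is the baseline alveolar pressure.
Equation of motion (constant flow): PIP = Vt/C + R·V̇ + PEEP.
R·V̇ = PIP − Vt/C − PEEP = 30.5 − 435/24.2 − 10 = 30.5 − 17.975 − 10 = 2.525 cmH2O.
R = 2.525 / 0.55 = 4.591 cmH2O·s/L.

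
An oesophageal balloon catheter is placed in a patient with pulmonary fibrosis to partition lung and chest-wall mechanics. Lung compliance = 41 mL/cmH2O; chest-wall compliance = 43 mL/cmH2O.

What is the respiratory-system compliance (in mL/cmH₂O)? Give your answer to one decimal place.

Lung and chest wall are elastances in series: 1/Crs = 1/CL + 1/Ccw.
1/Crs = 1/41 + 1/43 = 0.04765.
Crs = 20.986 mL/cmH2O.

21.0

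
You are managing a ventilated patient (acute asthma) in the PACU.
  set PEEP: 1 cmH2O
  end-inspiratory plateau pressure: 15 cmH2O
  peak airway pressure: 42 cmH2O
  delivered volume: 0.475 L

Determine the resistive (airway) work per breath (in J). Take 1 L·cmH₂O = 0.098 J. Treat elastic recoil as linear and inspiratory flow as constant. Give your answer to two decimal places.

1.26

With constant inspiratory flow the resistive pressure is constant at PIP − Pplat = 42 − 15 = 27.0 cmH2O, so resistive work = 27.0 × 0.475 = 12.825 L·cmH2O.
× 0.098 J/(L·cmH2O) → 1.257 J.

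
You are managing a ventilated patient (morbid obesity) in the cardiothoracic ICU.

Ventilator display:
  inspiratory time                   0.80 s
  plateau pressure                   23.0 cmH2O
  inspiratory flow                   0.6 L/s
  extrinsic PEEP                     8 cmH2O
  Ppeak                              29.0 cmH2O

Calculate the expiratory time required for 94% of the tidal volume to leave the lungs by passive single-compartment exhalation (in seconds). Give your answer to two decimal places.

0.90

Vt = flow × Ti = 0.6 L/s × 0.80 s × 1000 mL/L = 480.0 mL.
R = (PIP − Pplat)/V̇ = (29.0 − 23.0) / 0.6 = 6.0/0.6 = 10.0 cmH2O·s/L.
C = Vt/(Pplat − PEEP) = 480.0 / (23.0 − 8) = 480.0/15.0 = 32.0 mL/cmH2O.
τ = R × C = 10.0 × 0.032 L/cmH2O = 0.32 s.
t = −τ·ln(1 − 0.94) = −0.32·ln(0.06) = 0.9003 s.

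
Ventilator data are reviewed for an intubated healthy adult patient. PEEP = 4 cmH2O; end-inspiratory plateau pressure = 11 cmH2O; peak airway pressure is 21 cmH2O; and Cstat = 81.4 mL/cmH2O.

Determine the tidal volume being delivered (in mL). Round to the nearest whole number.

570

Vt = Cstat × (Pplat − PEEP) = 81.4 × (11 − 4) = 81.4 × 7.0 = 569.8 mL.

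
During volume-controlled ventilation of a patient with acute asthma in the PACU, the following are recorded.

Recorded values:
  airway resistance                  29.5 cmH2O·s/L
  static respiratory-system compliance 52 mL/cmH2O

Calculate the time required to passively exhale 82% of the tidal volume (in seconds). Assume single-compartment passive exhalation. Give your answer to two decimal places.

τ = R × C = 29.5 × 52 mL/cmH2O = 29.5 × 0.052 L/cmH2O = 1.534 s.
Exhaled fraction f = 1 − e^(−t/τ) → t = −τ·ln(1 − f) = −1.534·ln(0.18) = 2.631 s.

2.63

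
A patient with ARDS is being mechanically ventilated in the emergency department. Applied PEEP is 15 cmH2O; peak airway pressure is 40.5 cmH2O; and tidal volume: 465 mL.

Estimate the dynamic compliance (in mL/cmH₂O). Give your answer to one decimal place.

18.2

Dynamic compliance = Vt / (PIP − PEEP) = 465 / (40.5 − 15) = 465 / 25.5 = 18.235 mL/cmH2O.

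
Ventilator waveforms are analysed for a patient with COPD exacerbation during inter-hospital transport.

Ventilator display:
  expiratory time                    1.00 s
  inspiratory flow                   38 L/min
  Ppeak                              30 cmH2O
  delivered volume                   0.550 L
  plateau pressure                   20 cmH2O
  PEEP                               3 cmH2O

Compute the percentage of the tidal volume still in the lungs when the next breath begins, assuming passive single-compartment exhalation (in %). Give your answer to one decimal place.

Flow: 38 L/min ÷ 60 = 0.6333 L/s.
R = (PIP − Pplat)/V̇ = (30 − 20) / 0.6333 = 10.0/0.6333 = 15.79 cmH2O·s/L.
C = Vt/(Pplat − PEEP) = 550.0 / (20 − 3) = 550.0/17.0 = 32.353 mL/cmH2O.
τ = R × C = 15.79 × 0.03235 L/cmH2O = 0.5108 s.
Fraction remaining at end-expiration = e^(−Te/τ) = e^(−1.00/0.5108) = 0.1412 → 14.12%.

14.1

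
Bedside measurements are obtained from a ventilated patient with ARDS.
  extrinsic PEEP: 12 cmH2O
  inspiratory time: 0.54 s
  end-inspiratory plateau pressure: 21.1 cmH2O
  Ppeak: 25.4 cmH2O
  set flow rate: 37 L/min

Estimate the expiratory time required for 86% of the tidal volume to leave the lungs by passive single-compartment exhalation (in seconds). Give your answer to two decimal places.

0.50

Flow: 37 L/min ÷ 60 = 0.6167 L/s.
Vt = flow × Ti = 0.6167 L/s × 0.54 s × 1000 mL/L = 333.02 mL.
R = (PIP − Pplat)/V̇ = (25.4 − 21.1) / 0.6167 = 4.3/0.6167 = 6.973 cmH2O·s/L.
C = Vt/(Pplat − PEEP) = 333.02 / (21.1 − 12) = 333.02/9.1 = 36.596 mL/cmH2O.
τ = R × C = 6.973 × 0.0366 L/cmH2O = 0.2552 s.
t = −τ·ln(1 − 0.86) = −0.2552·ln(0.14) = 0.5018 s.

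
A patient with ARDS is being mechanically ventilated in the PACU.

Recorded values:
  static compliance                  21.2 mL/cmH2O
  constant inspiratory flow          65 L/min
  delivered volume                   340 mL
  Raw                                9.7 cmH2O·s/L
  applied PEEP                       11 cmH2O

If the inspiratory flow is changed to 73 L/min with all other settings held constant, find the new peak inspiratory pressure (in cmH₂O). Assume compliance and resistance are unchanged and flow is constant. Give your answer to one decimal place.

Flow: 65 L/min ÷ 60 = 1.0833 L/s.
New flow: 73 L/min ÷ 60 = 1.2167 L/s.
PIP = Vt/C + R·V̇ + PEEP (constant-flow equation of motion).
Only the resistive term changes: ΔPIP = R × ΔV̇ = 9.7 × (1.2167 − 1.0833) = 9.7 × 0.1334 = 1.294 cmH2O.
Original PIP = 340/21.2 + 9.7×1.0833 + 11 = 37.546 cmH2O; new PIP = 37.546 + (1.294) = 38.84 cmH2O.

38.8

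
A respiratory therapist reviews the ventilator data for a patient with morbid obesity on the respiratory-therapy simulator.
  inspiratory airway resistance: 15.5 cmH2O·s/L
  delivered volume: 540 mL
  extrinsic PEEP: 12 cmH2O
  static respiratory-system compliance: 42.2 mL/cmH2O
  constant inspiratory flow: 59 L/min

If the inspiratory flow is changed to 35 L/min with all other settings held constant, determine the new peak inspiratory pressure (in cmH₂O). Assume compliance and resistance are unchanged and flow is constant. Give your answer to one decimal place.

Flow: 59 L/min ÷ 60 = 0.9833 L/s.
New flow: 35 L/min ÷ 60 = 0.5833 L/s.
PIP = Vt/C + R·V̇ + PEEP (constant-flow equation of motion).
Only the resistive term changes: ΔPIP = R × ΔV̇ = 15.5 × (0.5833 − 0.9833) = 15.5 × -0.4 = -6.2 cmH2O.
Original PIP = 540/42.2 + 15.5×0.9833 + 12 = 40.037 cmH2O; new PIP = 40.037 + (-6.2) = 33.837 cmH2O.

33.8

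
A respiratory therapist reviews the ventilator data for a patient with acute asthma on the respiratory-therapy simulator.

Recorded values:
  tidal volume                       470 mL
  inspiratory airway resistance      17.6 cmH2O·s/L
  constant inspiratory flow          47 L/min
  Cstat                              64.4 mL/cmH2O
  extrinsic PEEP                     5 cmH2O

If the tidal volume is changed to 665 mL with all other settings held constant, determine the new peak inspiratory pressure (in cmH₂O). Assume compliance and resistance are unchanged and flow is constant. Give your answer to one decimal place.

29.1

Flow: 47 L/min ÷ 60 = 0.7833 L/s.
PIP = Vt/C + R·V̇ + PEEP (constant-flow equation of motion).
Only the elastic term changes: ΔPIP = ΔVt / C = (665 − 470) / 64.4 = 3.028 cmH2O.
Original PIP = 470/64.4 + 17.6×0.7833 + 5 = 26.084 cmH2O; new PIP = 26.084 + (3.028) = 29.112 cmH2O.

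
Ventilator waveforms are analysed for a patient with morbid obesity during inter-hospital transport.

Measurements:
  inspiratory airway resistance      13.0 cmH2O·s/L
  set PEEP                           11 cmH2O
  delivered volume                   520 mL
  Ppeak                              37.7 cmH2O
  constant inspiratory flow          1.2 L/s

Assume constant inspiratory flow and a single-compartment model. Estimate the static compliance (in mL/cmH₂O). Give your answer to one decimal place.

Equation of motion (constant flow): PIP = Vt/C + R·V̇ + PEEP.
Vt/C = PIP − R·V̇ − PEEP = 37.7 − 13.0×1.2 − 11 = 37.7 − 15.6 − 11 = 11.1 cmH2O.
C = Vt / 11.1 = 520 / 11.1 = 46.847 mL/cmH2O.

46.8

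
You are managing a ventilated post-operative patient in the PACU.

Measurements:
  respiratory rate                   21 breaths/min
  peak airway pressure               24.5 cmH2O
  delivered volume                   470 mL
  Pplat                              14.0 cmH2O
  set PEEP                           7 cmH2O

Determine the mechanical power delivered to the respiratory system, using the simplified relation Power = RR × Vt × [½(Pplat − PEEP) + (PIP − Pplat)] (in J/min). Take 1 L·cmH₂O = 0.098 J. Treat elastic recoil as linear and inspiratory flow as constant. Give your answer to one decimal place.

Per-breath work = Vt × [½(Pplat−PEEP) + (PIP−Pplat)] = 0.470 × [0.5×7.0 + 10.5] = 0.470 × 14.0 = 6.58 L·cmH2O.
Power = 21 × 6.58 = 138.18 L·cmH2O/min.
× 0.098 J/(L·cmH2O) → 13.542 J/min.

13.5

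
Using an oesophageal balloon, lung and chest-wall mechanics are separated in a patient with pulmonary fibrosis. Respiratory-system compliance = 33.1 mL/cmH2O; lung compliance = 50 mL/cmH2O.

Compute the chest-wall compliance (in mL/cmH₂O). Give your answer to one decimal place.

97.9

1/Ccw = 1/Crs − 1/CL.
1/Ccw = 1/33.1 − 1/50 = 0.01021.
Ccw = 97.943 mL/cmH2O.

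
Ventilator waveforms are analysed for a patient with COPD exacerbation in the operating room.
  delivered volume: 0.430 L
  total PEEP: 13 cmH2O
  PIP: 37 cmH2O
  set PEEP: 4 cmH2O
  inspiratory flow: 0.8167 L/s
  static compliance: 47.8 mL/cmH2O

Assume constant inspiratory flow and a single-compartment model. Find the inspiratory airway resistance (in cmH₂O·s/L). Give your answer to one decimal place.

Total PEEP = 13 cmH2O (set 4 + intrinsic 9); this is the baseline alveolar pressure.
Equation of motion (constant flow): PIP = Vt/C + R·V̇ + PEEP.
R·V̇ = PIP − Vt/C − PEEP = 37 − 430/47.8 − 13 = 37 − 8.996 − 13 = 15.004 cmH2O.
R = 15.004 / 0.8167 = 18.371 cmH2O·s/L.

18.4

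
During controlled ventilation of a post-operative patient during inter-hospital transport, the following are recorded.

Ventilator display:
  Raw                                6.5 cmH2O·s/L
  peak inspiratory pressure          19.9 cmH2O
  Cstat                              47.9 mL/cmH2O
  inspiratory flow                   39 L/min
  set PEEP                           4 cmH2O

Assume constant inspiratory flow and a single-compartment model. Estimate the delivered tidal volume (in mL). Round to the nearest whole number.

559

Flow: 39 L/min ÷ 60 = 0.65 L/s.
Equation of motion (constant flow): PIP = Vt/C + R·V̇ + PEEP.
Vt/C = PIP − R·V̇ − PEEP = 19.9 − 4.225 − 4 = 11.675 cmH2O.
Vt = C × 11.675 = 47.9 × 11.675 = 559.23 mL.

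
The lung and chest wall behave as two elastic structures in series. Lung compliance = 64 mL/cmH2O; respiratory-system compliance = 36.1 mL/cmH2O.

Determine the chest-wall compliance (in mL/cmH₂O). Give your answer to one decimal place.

82.8

1/Ccw = 1/Crs − 1/CL.
1/Ccw = 1/36.1 − 1/64 = 0.01208.
Ccw = 82.781 mL/cmH2O.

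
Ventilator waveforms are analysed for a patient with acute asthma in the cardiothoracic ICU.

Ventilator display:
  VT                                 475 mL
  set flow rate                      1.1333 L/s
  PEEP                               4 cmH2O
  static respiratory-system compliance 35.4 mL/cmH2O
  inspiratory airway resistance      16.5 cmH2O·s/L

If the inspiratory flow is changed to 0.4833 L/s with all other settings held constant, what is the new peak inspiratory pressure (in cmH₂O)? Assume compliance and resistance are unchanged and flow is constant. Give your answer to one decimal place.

PIP = Vt/C + R·V̇ + PEEP (constant-flow equation of motion).
Only the resistive term changes: ΔPIP = R × ΔV̇ = 16.5 × (0.4833 − 1.1333) = 16.5 × -0.65 = -10.725 cmH2O.
Original PIP = 475/35.4 + 16.5×1.1333 + 4 = 36.118 cmH2O; new PIP = 36.118 + (-10.725) = 25.393 cmH2O.

25.4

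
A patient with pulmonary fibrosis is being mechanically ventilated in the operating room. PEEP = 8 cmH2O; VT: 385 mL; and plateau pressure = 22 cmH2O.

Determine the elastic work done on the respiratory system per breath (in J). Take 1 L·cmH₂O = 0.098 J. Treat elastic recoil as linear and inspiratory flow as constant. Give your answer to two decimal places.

0.26

Elastic work ≈ ½ × (Pplat − PEEP) × Vt = 0.5 × (22 − 8) × 0.385 L = 0.5 × 14.0 × 0.385 = 2.695 L·cmH2O.
× 0.098 J/(L·cmH2O) → 0.2641 J.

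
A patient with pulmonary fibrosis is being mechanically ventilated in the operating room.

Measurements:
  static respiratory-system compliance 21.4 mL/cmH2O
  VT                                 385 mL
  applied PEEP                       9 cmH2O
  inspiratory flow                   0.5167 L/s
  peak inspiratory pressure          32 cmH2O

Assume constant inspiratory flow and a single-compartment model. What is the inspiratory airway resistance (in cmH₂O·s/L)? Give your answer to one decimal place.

9.7

Equation of motion (constant flow): PIP = Vt/C + R·V̇ + PEEP.
R·V̇ = PIP − Vt/C − PEEP = 32 − 385/21.4 − 9 = 32 − 17.991 − 9 = 5.009 cmH2O.
R = 5.009 / 0.5167 = 9.694 cmH2O·s/L.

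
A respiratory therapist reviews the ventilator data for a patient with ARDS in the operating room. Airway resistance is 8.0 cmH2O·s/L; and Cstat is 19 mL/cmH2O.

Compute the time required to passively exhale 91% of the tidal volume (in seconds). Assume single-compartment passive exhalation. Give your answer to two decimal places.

τ = R × C = 8.0 × 19 mL/cmH2O = 8.0 × 0.019 L/cmH2O = 0.152 s.
Exhaled fraction f = 1 − e^(−t/τ) → t = −τ·ln(1 − f) = −0.152·ln(0.09) = 0.366 s.

0.37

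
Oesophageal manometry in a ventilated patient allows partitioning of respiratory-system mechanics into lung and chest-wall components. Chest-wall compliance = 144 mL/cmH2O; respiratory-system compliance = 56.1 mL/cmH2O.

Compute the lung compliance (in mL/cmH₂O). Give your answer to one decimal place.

91.9

1/CL = 1/Crs − 1/Ccw.
1/CL = 1/56.1 − 1/144 = 0.01088.
CL = 91.912 mL/cmH2O.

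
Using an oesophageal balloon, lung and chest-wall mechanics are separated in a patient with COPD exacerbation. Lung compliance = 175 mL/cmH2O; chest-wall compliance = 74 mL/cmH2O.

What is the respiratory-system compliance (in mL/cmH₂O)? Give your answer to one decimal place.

52.0

Lung and chest wall are elastances in series: 1/Crs = 1/CL + 1/Ccw.
1/Crs = 1/175 + 1/74 = 0.01923.
Crs = 52.002 mL/cmH2O.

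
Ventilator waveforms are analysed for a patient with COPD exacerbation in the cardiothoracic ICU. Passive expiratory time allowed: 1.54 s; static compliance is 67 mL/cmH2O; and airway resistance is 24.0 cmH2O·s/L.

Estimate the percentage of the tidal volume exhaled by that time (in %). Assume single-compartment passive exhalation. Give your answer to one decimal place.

61.6

τ = R × C = 24.0 × 67 mL/cmH2O = 24.0 × 0.067 L/cmH2O = 1.608 s.
Passive exhalation: V(t)/V₀ = e^(−t/τ) = e^(−1.54/1.608) = 0.3838.
Fraction exhaled = 1 − 0.3838 = 0.6162 → 61.62%.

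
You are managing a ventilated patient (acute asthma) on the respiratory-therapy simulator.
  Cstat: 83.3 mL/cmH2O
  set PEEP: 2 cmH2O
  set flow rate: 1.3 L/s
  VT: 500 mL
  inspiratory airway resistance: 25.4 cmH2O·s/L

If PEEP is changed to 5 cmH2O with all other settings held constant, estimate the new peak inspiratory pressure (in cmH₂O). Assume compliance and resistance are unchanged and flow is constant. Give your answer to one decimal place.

PIP = Vt/C + R·V̇ + PEEP (constant-flow equation of motion).
Only the baseline term changes: ΔPIP = ΔPEEP = 5 − 2 = 3.0 cmH2O.
Original PIP = 500/83.3 + 25.4×1.3 + 2 = 41.022 cmH2O; new PIP = 41.022 + (3.0) = 44.022 cmH2O.

44.0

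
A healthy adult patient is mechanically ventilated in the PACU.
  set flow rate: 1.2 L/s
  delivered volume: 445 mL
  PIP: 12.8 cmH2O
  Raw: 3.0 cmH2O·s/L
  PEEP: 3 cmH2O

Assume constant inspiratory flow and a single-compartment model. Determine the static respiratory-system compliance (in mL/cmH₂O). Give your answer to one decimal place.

Equation of motion (constant flow): PIP = Vt/C + R·V̇ + PEEP.
Vt/C = PIP − R·V̇ − PEEP = 12.8 − 3.0×1.2 − 3 = 12.8 − 3.6 − 3 = 6.2 cmH2O.
C = Vt / 6.2 = 445 / 6.2 = 71.774 mL/cmH2O.

71.8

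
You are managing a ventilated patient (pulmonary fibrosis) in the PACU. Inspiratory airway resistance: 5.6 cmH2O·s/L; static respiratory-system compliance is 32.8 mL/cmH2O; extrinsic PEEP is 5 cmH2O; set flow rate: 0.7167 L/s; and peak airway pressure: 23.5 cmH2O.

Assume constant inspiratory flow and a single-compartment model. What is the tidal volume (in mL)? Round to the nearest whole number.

Equation of motion (constant flow): PIP = Vt/C + R·V̇ + PEEP.
Vt/C = PIP − R·V̇ − PEEP = 23.5 − 4.014 − 5 = 14.486 cmH2O.
Vt = C × 14.486 = 32.8 × 14.486 = 475.14 mL.

475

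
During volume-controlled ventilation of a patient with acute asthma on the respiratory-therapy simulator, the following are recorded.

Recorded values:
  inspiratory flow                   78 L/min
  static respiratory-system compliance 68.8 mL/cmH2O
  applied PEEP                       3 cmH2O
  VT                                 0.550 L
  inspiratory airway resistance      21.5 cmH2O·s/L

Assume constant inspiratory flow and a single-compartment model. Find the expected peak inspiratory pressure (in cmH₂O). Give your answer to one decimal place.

38.9

Flow: 78 L/min ÷ 60 = 1.3 L/s.
Equation of motion (constant flow): PIP = Vt/C + R·V̇ + PEEP.
PIP = 550/68.8 + 21.5×1.3 + 3 = 7.994 + 27.95 + 3 = 38.944 cmH2O.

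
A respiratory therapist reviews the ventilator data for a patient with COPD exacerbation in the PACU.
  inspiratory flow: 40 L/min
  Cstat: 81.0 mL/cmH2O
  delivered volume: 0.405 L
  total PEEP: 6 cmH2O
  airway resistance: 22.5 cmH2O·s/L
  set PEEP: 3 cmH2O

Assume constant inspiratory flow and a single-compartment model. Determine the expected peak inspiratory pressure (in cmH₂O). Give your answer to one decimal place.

26.0

Flow: 40 L/min ÷ 60 = 0.6667 L/s.
Total PEEP = 6 cmH2O (set 3 + intrinsic 3); this is the baseline alveolar pressure.
Equation of motion (constant flow): PIP = Vt/C + R·V̇ + PEEP.
PIP = 405/81.0 + 22.5×0.6667 + 6 = 5.0 + 15.001 + 6 = 26.001 cmH2O.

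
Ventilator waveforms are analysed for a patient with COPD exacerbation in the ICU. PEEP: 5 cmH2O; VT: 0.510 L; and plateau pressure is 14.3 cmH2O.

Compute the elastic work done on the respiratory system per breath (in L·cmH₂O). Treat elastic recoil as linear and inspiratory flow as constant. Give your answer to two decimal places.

Elastic work ≈ ½ × (Pplat − PEEP) × Vt = 0.5 × (14.3 − 5) × 0.510 L = 0.5 × 9.3 × 0.510 = 2.372 L·cmH2O.

2.37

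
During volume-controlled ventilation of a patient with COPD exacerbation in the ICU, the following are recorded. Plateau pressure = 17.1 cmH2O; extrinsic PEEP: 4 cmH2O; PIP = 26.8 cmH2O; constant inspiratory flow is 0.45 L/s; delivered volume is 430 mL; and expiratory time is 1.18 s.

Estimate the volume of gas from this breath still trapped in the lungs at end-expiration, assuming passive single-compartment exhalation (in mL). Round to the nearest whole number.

R = (PIP − Pplat)/V̇ = (26.8 − 17.1) / 0.45 = 9.7/0.45 = 21.556 cmH2O·s/L.
C = Vt/(Pplat − PEEP) = 430.0 / (17.1 − 4) = 430.0/13.1 = 32.824 mL/cmH2O.
τ = R × C = 21.556 × 0.03282 L/cmH2O = 0.7075 s.
Fraction remaining = e^(−Te/τ) = e^(−1.18/0.7075) = 0.1887.
Trapped volume = 430.0 × 0.1887 = 81.141 mL.

81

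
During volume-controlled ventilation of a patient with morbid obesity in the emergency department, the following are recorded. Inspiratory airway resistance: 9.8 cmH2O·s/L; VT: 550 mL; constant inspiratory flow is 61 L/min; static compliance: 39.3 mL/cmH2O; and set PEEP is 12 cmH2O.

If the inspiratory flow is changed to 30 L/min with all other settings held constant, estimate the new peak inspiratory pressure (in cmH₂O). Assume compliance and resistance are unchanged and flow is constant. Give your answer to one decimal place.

30.9

Flow: 61 L/min ÷ 60 = 1.0167 L/s.
New flow: 30 L/min ÷ 60 = 0.5 L/s.
PIP = Vt/C + R·V̇ + PEEP (constant-flow equation of motion).
Only the resistive term changes: ΔPIP = R × ΔV̇ = 9.8 × (0.5 − 1.0167) = 9.8 × -0.5167 = -5.064 cmH2O.
Original PIP = 550/39.3 + 9.8×1.0167 + 12 = 35.959 cmH2O; new PIP = 35.959 + (-5.064) = 30.895 cmH2O.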